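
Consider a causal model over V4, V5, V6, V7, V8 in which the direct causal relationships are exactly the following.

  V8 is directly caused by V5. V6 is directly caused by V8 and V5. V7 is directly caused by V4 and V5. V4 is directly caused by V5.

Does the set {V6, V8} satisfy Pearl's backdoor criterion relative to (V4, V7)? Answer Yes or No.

No

Backdoor paths from V4 to V7 (paths whose first edge points into V4):
  P1: V4 <- V5 -> V7
Condition 1 (no descendant of V4 in the set): holds — descendants of V4 are {V7}; none are in {V6, V8}.
Condition 2 (every backdoor path blocked by {V6, V8}):
  P1: open — no interior node is in the conditioning set.
{V6, V8} does not satisfy the backdoor criterion.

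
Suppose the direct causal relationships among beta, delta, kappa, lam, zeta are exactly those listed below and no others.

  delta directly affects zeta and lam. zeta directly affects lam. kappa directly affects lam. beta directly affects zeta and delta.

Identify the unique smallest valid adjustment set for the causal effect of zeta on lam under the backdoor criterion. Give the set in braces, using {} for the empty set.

Variables eligible for adjustment (non-descendants of zeta, excluding zeta and lam): {beta, delta, kappa}.
Backdoor paths from zeta to lam:
  P1: zeta <- beta -> delta -> lam
  P2: zeta <- delta -> lam
The empty set is not sufficient: P1 (zeta <- beta -> delta -> lam) has no collider blocking it and no conditioned non-collider, so it is open.
Try {delta}:
  P1: blocked at chain node delta ∈ conditioning set.
  P2: blocked at fork node delta ∈ conditioning set.
{delta} contains no descendant of zeta and blocks every backdoor path.
No other singleton works — e.g. {beta} leaves P2 open — so {delta} is the unique smallest valid adjustment set.

{delta}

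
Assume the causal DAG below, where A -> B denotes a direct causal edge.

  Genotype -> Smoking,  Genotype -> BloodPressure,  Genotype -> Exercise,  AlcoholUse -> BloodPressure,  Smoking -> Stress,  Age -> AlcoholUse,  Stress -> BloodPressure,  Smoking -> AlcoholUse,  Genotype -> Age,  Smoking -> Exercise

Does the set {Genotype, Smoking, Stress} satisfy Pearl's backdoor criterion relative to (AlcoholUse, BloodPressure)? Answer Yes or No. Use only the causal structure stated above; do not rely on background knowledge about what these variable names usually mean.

Backdoor paths from AlcoholUse to BloodPressure (paths whose first edge points into AlcoholUse):
  P1: AlcoholUse <- Age <- Genotype -> Smoking -> Stress -> BloodPressure
  P2: AlcoholUse <- Age <- Genotype -> BloodPressure
  P3: AlcoholUse <- Age <- Genotype -> Exercise <- Smoking -> Stress -> BloodPressure
  P4: AlcoholUse <- Smoking <- Genotype -> BloodPressure
  P5: AlcoholUse <- Smoking -> Stress -> BloodPressure
  P6: AlcoholUse <- Smoking -> Exercise <- Genotype -> BloodPressure
Condition 1 (no descendant of AlcoholUse in the set): holds — descendants of AlcoholUse are {BloodPressure}; none are in {Genotype, Smoking, Stress}.
Condition 2 (every backdoor path blocked by {Genotype, Smoking, Stress}):
  P1: blocked at fork node Genotype ∈ conditioning set.
  P2: blocked at fork node Genotype ∈ conditioning set.
  P3: blocked at fork node Genotype ∈ conditioning set.
  P4: blocked at chain node Smoking ∈ conditioning set.
  P5: blocked at fork node Smoking ∈ conditioning set.
  P6: blocked at fork node Smoking ∈ conditioning set.
{Genotype, Smoking, Stress} satisfies the backdoor criterion.

Yes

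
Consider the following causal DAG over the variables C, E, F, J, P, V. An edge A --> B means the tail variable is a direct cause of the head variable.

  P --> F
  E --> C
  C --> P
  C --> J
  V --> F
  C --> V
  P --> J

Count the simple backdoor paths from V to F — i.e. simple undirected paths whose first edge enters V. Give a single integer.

2

A backdoor path from V to F is any simple undirected path whose first edge points into V (i.e. leaves V via a parent).
Parents of V: {C}.
Enumerating:
  P1: V <- C -> P -> F
  P2: V <- C -> J <- P -> F
That exhausts the simple backdoor paths. Count: 2.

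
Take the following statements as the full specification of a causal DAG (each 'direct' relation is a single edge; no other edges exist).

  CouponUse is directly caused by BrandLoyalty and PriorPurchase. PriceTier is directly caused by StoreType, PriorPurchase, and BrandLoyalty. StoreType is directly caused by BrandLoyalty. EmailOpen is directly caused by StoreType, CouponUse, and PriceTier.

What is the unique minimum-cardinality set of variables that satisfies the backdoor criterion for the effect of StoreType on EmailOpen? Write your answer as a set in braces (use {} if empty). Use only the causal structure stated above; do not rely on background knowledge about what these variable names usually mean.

{BrandLoyalty}

Variables eligible for adjustment (non-descendants of StoreType, excluding StoreType and EmailOpen): {BrandLoyalty, CouponUse, PriorPurchase}.
Backdoor paths from StoreType to EmailOpen:
  P1: StoreType <- BrandLoyalty -> PriceTier <- PriorPurchase -> CouponUse -> EmailOpen
  P2: StoreType <- BrandLoyalty -> PriceTier -> EmailOpen
  P3: StoreType <- BrandLoyalty -> CouponUse <- PriorPurchase -> PriceTier -> EmailOpen
  P4: StoreType <- BrandLoyalty -> CouponUse -> EmailOpen
The empty set is not sufficient: P2 (StoreType <- BrandLoyalty -> PriceTier -> EmailOpen) has no collider blocking it and no conditioned non-collider, so it is open.
Try {BrandLoyalty}:
  P1: blocked at fork node BrandLoyalty ∈ conditioning set.
  P2: blocked at fork node BrandLoyalty ∈ conditioning set.
  P3: blocked at fork node BrandLoyalty ∈ conditioning set.
  P4: blocked at fork node BrandLoyalty ∈ conditioning set.
{BrandLoyalty} contains no descendant of StoreType and blocks every backdoor path.
No other singleton works — e.g. {PriorPurchase} leaves P2 open — so {BrandLoyalty} is the unique smallest valid adjustment set.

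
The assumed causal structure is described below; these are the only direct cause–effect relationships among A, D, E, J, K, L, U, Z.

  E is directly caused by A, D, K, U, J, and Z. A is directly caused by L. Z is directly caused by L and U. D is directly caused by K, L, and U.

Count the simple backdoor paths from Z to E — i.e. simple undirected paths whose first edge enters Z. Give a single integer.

A backdoor path from Z to E is any simple undirected path whose first edge points into Z (i.e. leaves Z via a parent).
Parents of Z: {L, U}.
Enumerating:
  P1: Z <- L -> A -> E
  P2: Z <- L -> D <- K -> E
  P3: Z <- L -> D <- U -> E
  P4: Z <- L -> D -> E
  P5: Z <- U -> D <- K -> E
  P6: Z <- U -> D <- L -> A -> E
  P7: Z <- U -> D -> E
  P8: Z <- U -> E
That exhausts the simple backdoor paths. Count: 8.

8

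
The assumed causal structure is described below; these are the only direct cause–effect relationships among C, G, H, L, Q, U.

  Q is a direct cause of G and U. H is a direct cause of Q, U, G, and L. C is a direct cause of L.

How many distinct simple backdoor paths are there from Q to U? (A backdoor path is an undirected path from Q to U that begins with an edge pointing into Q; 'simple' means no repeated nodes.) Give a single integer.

1

A backdoor path from Q to U is any simple undirected path whose first edge points into Q (i.e. leaves Q via a parent).
Parents of Q: {H}.
Enumerating:
  P1: Q <- H -> U
That exhausts the simple backdoor paths. Count: 1.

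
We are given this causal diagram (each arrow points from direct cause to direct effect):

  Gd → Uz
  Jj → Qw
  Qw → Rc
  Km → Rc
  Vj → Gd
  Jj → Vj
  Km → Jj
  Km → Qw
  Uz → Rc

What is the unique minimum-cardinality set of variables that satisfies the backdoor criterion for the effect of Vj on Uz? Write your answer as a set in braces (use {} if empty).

Variables eligible for adjustment (non-descendants of Vj, excluding Vj and Uz): {Jj, Km, Qw}.
Backdoor paths from Vj to Uz:
  P1: Vj <- Jj <- Km -> Qw -> Rc <- Uz
  P2: Vj <- Jj <- Km -> Rc <- Uz
  P3: Vj <- Jj -> Qw <- Km -> Rc <- Uz
  P4: Vj <- Jj -> Qw -> Rc <- Uz
Each backdoor path contains an unconditioned collider, so every path is already blocked with the empty conditioning set:
  P1: blocked at collider Rc (neither it nor any descendant is in the conditioning set).
  P2: blocked at collider Rc (neither it nor any descendant is in the conditioning set).
  P3: blocked at collider Qw (neither it nor any descendant is in the conditioning set).
  P4: blocked at collider Rc (neither it nor any descendant is in the conditioning set).
The empty set is therefore the unique smallest valid set.

{}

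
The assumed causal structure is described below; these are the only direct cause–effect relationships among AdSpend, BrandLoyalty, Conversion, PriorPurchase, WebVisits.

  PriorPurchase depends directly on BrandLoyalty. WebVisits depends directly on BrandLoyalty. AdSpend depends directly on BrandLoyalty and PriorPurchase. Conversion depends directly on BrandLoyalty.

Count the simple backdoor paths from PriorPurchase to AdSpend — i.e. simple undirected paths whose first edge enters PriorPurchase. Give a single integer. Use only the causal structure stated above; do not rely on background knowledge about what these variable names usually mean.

A backdoor path from PriorPurchase to AdSpend is any simple undirected path whose first edge points into PriorPurchase (i.e. leaves PriorPurchase via a parent).
Parents of PriorPurchase: {BrandLoyalty}.
Enumerating:
  P1: PriorPurchase <- BrandLoyalty -> AdSpend
That exhausts the simple backdoor paths. Count: 1.

1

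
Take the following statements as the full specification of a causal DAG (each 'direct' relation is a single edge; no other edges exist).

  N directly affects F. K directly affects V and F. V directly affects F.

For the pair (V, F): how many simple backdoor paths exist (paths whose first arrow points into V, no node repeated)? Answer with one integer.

1

A backdoor path from V to F is any simple undirected path whose first edge points into V (i.e. leaves V via a parent).
Parents of V: {K}.
Enumerating:
  P1: V <- K -> F
That exhausts the simple backdoor paths. Count: 1.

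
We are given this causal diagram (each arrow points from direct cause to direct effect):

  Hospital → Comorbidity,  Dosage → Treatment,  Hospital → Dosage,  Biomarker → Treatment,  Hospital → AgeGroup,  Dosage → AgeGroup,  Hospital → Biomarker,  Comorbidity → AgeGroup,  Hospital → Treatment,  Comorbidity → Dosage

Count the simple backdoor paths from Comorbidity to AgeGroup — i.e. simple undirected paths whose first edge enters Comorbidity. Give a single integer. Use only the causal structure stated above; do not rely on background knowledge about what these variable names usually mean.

4

A backdoor path from Comorbidity to AgeGroup is any simple undirected path whose first edge points into Comorbidity (i.e. leaves Comorbidity via a parent).
Parents of Comorbidity: {Hospital}.
Enumerating:
  P1: Comorbidity <- Hospital -> Biomarker -> Treatment <- Dosage -> AgeGroup
  P2: Comorbidity <- Hospital -> Dosage -> AgeGroup
  P3: Comorbidity <- Hospital -> Treatment <- Dosage -> AgeGroup
  P4: Comorbidity <- Hospital -> AgeGroup
That exhausts the simple backdoor paths. Count: 4.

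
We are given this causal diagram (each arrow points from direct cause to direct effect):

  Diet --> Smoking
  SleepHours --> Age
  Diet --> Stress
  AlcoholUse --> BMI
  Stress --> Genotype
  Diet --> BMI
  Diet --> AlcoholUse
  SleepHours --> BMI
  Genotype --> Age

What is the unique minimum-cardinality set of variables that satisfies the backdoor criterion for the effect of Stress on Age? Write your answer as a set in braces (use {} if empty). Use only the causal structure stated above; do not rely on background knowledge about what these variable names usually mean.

Variables eligible for adjustment (non-descendants of Stress, excluding Stress and Age): {AlcoholUse, BMI, Diet, SleepHours, Smoking}.
Backdoor paths from Stress to Age:
  P1: Stress <- Diet -> AlcoholUse -> BMI <- SleepHours -> Age
  P2: Stress <- Diet -> BMI <- SleepHours -> Age
Each backdoor path contains an unconditioned collider, so every path is already blocked with the empty conditioning set:
  P1: blocked at collider BMI (neither it nor any descendant is in the conditioning set).
  P2: blocked at collider BMI (neither it nor any descendant is in the conditioning set).
The empty set is therefore the unique smallest valid set.

{}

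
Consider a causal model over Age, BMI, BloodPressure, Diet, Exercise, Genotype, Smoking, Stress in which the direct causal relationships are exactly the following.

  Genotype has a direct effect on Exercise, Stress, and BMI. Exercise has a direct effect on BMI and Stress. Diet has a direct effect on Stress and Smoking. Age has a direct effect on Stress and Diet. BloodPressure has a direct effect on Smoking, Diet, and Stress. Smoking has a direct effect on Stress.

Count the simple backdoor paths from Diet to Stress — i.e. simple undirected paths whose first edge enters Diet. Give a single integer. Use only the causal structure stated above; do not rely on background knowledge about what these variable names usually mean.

3

A backdoor path from Diet to Stress is any simple undirected path whose first edge points into Diet (i.e. leaves Diet via a parent).
Parents of Diet: {Age, BloodPressure}.
Enumerating:
  P1: Diet <- BloodPressure -> Smoking -> Stress
  P2: Diet <- BloodPressure -> Stress
  P3: Diet <- Age -> Stress
That exhausts the simple backdoor paths. Count: 3.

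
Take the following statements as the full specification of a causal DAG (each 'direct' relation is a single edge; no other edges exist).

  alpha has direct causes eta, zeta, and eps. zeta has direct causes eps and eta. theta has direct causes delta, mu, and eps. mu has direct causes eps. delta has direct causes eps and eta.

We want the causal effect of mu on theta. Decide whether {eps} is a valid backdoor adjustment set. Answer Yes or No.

Yes

Backdoor paths from mu to theta (paths whose first edge points into mu):
  P1: mu <- eps -> zeta <- eta -> delta -> theta
  P2: mu <- eps -> zeta -> alpha <- eta -> delta -> theta
  P3: mu <- eps -> alpha <- eta -> delta -> theta
  P4: mu <- eps -> alpha <- zeta <- eta -> delta -> theta
  P5: mu <- eps -> delta -> theta
  P6: mu <- eps -> theta
Condition 1 (no descendant of mu in the set): holds — descendants of mu are {theta}; none are in {eps}.
Condition 2 (every backdoor path blocked by {eps}):
  P1: blocked at fork node eps ∈ conditioning set.
  P2: blocked at fork node eps ∈ conditioning set.
  P3: blocked at fork node eps ∈ conditioning set.
  P4: blocked at fork node eps ∈ conditioning set.
  P5: blocked at fork node eps ∈ conditioning set.
  P6: blocked at fork node eps ∈ conditioning set.
{eps} satisfies the backdoor criterion.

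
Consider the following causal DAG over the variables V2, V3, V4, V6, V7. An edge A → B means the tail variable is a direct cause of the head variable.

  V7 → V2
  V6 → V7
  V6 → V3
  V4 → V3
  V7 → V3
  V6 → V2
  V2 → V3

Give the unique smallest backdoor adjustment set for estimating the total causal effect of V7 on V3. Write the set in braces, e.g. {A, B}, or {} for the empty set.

Variables eligible for adjustment (non-descendants of V7, excluding V7 and V3): {V4, V6}.
Backdoor paths from V7 to V3:
  P1: V7 <- V6 -> V2 -> V3
  P2: V7 <- V6 -> V3
The empty set is not sufficient: P1 (V7 <- V6 -> V2 -> V3) has no collider blocking it and no conditioned non-collider, so it is open.
Try {V6}:
  P1: blocked at fork node V6 ∈ conditioning set.
  P2: blocked at fork node V6 ∈ conditioning set.
{V6} contains no descendant of V7 and blocks every backdoor path.
No other singleton works — e.g. {V4} leaves P1 open — so {V6} is the unique smallest valid adjustment set.

{V6}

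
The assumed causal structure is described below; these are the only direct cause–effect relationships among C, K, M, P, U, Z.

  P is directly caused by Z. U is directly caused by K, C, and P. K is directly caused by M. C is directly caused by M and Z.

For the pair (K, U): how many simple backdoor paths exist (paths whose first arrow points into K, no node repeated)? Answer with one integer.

A backdoor path from K to U is any simple undirected path whose first edge points into K (i.e. leaves K via a parent).
Parents of K: {M}.
Enumerating:
  P1: K <- M -> C <- Z -> P -> U
  P2: K <- M -> C -> U
That exhausts the simple backdoor paths. Count: 2.

2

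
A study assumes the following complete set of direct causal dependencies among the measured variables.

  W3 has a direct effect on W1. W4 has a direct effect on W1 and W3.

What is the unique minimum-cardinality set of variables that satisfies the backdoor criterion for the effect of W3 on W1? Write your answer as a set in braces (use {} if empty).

Variables eligible for adjustment (non-descendants of W3, excluding W3 and W1): {W4}.
Backdoor paths from W3 to W1:
  P1: W3 <- W4 -> W1
The empty set is not sufficient: P1 (W3 <- W4 -> W1) has no collider blocking it and no conditioned non-collider, so it is open.
Try {W4}:
  P1: blocked at fork node W4 ∈ conditioning set.
{W4} contains no descendant of W3 and blocks every backdoor path.
{W4} is the unique smallest valid adjustment set.

{W4}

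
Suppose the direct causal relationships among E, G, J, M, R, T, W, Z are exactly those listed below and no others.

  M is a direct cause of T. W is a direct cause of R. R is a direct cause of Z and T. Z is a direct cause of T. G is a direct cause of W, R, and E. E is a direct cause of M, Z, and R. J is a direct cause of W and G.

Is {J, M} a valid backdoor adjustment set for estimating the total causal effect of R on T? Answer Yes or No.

Backdoor paths from R to T (paths whose first edge points into R):
  P1: R <- G -> E -> M -> T
  P2: R <- G -> E -> Z -> T
  P3: R <- E -> M -> T
  P4: R <- E -> Z -> T
  P5: R <- W <- J -> G -> E -> M -> T
  P6: R <- W <- J -> G -> E -> Z -> T
  P7: R <- W <- G -> E -> M -> T
  P8: R <- W <- G -> E -> Z -> T
Condition 1 (no descendant of R in the set): holds — descendants of R are {T, Z}; none are in {J, M}.
Condition 2 (every backdoor path blocked by {J, M}):
  P1: blocked at chain node M ∈ conditioning set.
  P2: open — no interior node is in the conditioning set.
  P3: blocked at chain node M ∈ conditioning set.
  P4: open — no interior node is in the conditioning set.
  P5: blocked at fork node J ∈ conditioning set.
  P6: blocked at fork node J ∈ conditioning set.
  P7: blocked at chain node M ∈ conditioning set.
  P8: open — no interior node is in the conditioning set.
{J, M} does not satisfy the backdoor criterion.

No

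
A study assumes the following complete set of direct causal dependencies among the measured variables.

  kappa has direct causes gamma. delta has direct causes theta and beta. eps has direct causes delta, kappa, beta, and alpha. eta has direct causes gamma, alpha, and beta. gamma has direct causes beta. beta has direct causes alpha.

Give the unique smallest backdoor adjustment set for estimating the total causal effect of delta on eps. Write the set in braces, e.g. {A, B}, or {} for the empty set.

Variables eligible for adjustment (non-descendants of delta, excluding delta and eps): {alpha, beta, eta, gamma, kappa, theta}.
Backdoor paths from delta to eps:
  P1: delta <- beta <- alpha -> eta <- gamma -> kappa -> eps
  P2: delta <- beta <- alpha -> eps
  P3: delta <- beta -> gamma -> eta <- alpha -> eps
  P4: delta <- beta -> gamma -> kappa -> eps
  P5: delta <- beta -> eta <- alpha -> eps
  P6: delta <- beta -> eta <- gamma -> kappa -> eps
  P7: delta <- beta -> eps
The empty set is not sufficient: P2 (delta <- beta <- alpha -> eps) has no collider blocking it and no conditioned non-collider, so it is open.
Try {beta}:
  P1: blocked at chain node beta ∈ conditioning set.
  P2: blocked at chain node beta ∈ conditioning set.
  P3: blocked at fork node beta ∈ conditioning set.
  P4: blocked at fork node beta ∈ conditioning set.
  P5: blocked at fork node beta ∈ conditioning set.
  P6: blocked at fork node beta ∈ conditioning set.
  P7: blocked at fork node beta ∈ conditioning set.
{beta} contains no descendant of delta and blocks every backdoor path.
No other singleton works — e.g. {theta} leaves P2 open — so {beta} is the unique smallest valid adjustment set.

{beta}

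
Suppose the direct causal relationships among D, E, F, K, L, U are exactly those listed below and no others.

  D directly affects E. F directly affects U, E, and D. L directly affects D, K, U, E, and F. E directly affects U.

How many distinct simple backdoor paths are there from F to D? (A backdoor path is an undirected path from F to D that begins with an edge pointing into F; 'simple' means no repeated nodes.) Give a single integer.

3

A backdoor path from F to D is any simple undirected path whose first edge points into F (i.e. leaves F via a parent).
Parents of F: {L}.
Enumerating:
  P1: F <- L -> D
  P2: F <- L -> E <- D
  P3: F <- L -> U <- E <- D
That exhausts the simple backdoor paths. Count: 3.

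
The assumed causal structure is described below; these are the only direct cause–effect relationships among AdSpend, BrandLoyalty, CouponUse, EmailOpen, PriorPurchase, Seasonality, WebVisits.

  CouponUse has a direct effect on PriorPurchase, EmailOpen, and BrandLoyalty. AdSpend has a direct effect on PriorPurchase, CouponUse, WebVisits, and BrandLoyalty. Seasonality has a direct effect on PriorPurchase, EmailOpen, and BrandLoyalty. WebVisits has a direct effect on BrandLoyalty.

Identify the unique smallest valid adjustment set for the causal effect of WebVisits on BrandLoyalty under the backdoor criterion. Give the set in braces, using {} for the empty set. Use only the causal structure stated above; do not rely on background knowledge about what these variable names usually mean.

{AdSpend}

Variables eligible for adjustment (non-descendants of WebVisits, excluding WebVisits and BrandLoyalty): {AdSpend, CouponUse, EmailOpen, PriorPurchase, Seasonality}.
Backdoor paths from WebVisits to BrandLoyalty:
  P1: WebVisits <- AdSpend -> CouponUse -> BrandLoyalty
  P2: WebVisits <- AdSpend -> CouponUse -> EmailOpen <- Seasonality -> BrandLoyalty
  P3: WebVisits <- AdSpend -> CouponUse -> PriorPurchase <- Seasonality -> BrandLoyalty
  P4: WebVisits <- AdSpend -> BrandLoyalty
  P5: WebVisits <- AdSpend -> PriorPurchase <- Seasonality -> BrandLoyalty
  P6: WebVisits <- AdSpend -> PriorPurchase <- Seasonality -> EmailOpen <- CouponUse -> BrandLoyalty
  P7: WebVisits <- AdSpend -> PriorPurchase <- CouponUse -> BrandLoyalty
  P8: WebVisits <- AdSpend -> PriorPurchase <- CouponUse -> EmailOpen <- Seasonality -> BrandLoyalty
The empty set is not sufficient: P1 (WebVisits <- AdSpend -> CouponUse -> BrandLoyalty) has no collider blocking it and no conditioned non-collider, so it is open.
Try {AdSpend}:
  P1: blocked at fork node AdSpend ∈ conditioning set.
  P2: blocked at fork node AdSpend ∈ conditioning set.
  P3: blocked at fork node AdSpend ∈ conditioning set.
  P4: blocked at fork node AdSpend ∈ conditioning set.
  P5: blocked at fork node AdSpend ∈ conditioning set.
  P6: blocked at fork node AdSpend ∈ conditioning set.
  P7: blocked at fork node AdSpend ∈ conditioning set.
  P8: blocked at fork node AdSpend ∈ conditioning set.
{AdSpend} contains no descendant of WebVisits and blocks every backdoor path.
No other singleton works — e.g. {Seasonality} leaves P1 open — so {AdSpend} is the unique smallest valid adjustment set.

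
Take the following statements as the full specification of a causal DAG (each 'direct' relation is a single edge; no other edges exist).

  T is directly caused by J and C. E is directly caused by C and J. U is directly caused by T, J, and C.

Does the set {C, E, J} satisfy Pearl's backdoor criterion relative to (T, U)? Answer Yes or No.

Yes

Backdoor paths from T to U (paths whose first edge points into T):
  P1: T <- J -> U
  P2: T <- J -> E <- C -> U
  P3: T <- C -> U
  P4: T <- C -> E <- J -> U
Condition 1 (no descendant of T in the set): holds — descendants of T are {U}; none are in {C, E, J}.
Condition 2 (every backdoor path blocked by {C, E, J}):
  P1: blocked at fork node J ∈ conditioning set.
  P2: blocked at fork node J ∈ conditioning set.
  P3: blocked at fork node C ∈ conditioning set.
  P4: blocked at fork node C ∈ conditioning set.
{C, E, J} satisfies the backdoor criterion.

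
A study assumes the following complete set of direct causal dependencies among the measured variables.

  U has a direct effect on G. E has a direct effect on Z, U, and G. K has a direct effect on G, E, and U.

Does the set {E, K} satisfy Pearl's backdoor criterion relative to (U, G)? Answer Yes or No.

Yes

Backdoor paths from U to G (paths whose first edge points into U):
  P1: U <- K -> E -> G
  P2: U <- K -> G
  P3: U <- E <- K -> G
  P4: U <- E -> G
Condition 1 (no descendant of U in the set): holds — descendants of U are {G}; none are in {E, K}.
Condition 2 (every backdoor path blocked by {E, K}):
  P1: blocked at fork node K ∈ conditioning set.
  P2: blocked at fork node K ∈ conditioning set.
  P3: blocked at chain node E ∈ conditioning set.
  P4: blocked at fork node E ∈ conditioning set.
{E, K} satisfies the backdoor criterion.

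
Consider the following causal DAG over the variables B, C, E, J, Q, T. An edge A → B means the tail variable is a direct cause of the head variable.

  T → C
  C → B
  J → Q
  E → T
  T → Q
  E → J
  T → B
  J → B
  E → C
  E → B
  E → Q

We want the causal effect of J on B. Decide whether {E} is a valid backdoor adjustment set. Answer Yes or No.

Yes

Backdoor paths from J to B (paths whose first edge points into J):
  P1: J <- E -> T -> C -> B
  P2: J <- E -> T -> B
  P3: J <- E -> Q <- T -> C -> B
  P4: J <- E -> Q <- T -> B
  P5: J <- E -> C <- T -> B
  P6: J <- E -> C -> B
  P7: J <- E -> B
Condition 1 (no descendant of J in the set): holds — descendants of J are {B, Q}; none are in {E}.
Condition 2 (every backdoor path blocked by {E}):
  P1: blocked at fork node E ∈ conditioning set.
  P2: blocked at fork node E ∈ conditioning set.
  P3: blocked at fork node E ∈ conditioning set.
  P4: blocked at fork node E ∈ conditioning set.
  P5: blocked at fork node E ∈ conditioning set.
  P6: blocked at fork node E ∈ conditioning set.
  P7: blocked at fork node E ∈ conditioning set.
{E} satisfies the backdoor criterion.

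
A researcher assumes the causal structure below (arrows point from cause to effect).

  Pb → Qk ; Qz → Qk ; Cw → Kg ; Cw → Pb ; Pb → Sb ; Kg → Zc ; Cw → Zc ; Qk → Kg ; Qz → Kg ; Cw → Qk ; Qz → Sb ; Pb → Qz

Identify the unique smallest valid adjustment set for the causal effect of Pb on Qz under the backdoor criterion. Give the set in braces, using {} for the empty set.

Variables eligible for adjustment (non-descendants of Pb, excluding Pb and Qz): {Cw}.
Backdoor paths from Pb to Qz:
  P1: Pb <- Cw -> Qk <- Qz
  P2: Pb <- Cw -> Qk -> Kg <- Qz
  P3: Pb <- Cw -> Kg <- Qz
  P4: Pb <- Cw -> Kg <- Qk <- Qz
  P5: Pb <- Cw -> Zc <- Kg <- Qz
  P6: Pb <- Cw -> Zc <- Kg <- Qk <- Qz
Each backdoor path contains an unconditioned collider, so every path is already blocked with the empty conditioning set:
  P1: blocked at collider Qk (neither it nor any descendant is in the conditioning set).
  P2: blocked at collider Kg (neither it nor any descendant is in the conditioning set).
  P3: blocked at collider Kg (neither it nor any descendant is in the conditioning set).
  P4: blocked at collider Kg (neither it nor any descendant is in the conditioning set).
  P5: blocked at collider Zc (neither it nor any descendant is in the conditioning set).
  P6: blocked at collider Zc (neither it nor any descendant is in the conditioning set).
The empty set is therefore the unique smallest valid set.

{}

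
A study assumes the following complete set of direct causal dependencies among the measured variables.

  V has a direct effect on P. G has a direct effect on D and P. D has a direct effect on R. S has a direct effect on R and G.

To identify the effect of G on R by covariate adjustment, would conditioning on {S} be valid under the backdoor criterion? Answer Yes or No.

Backdoor paths from G to R (paths whose first edge points into G):
  P1: G <- S -> R
Condition 1 (no descendant of G in the set): holds — descendants of G are {D, P, R}; none are in {S}.
Condition 2 (every backdoor path blocked by {S}):
  P1: blocked at fork node S ∈ conditioning set.
{S} satisfies the backdoor criterion.

Yes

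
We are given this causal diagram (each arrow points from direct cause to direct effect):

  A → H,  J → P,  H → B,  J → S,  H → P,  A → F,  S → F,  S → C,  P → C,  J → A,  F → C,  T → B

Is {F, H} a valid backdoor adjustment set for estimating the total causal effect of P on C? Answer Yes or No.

Backdoor paths from P to C (paths whose first edge points into P):
  P1: P <- J -> A -> F <- S -> C
  P2: P <- J -> A -> F -> C
  P3: P <- J -> S -> F -> C
  P4: P <- J -> S -> C
  P5: P <- H <- A <- J -> S -> F -> C
  P6: P <- H <- A <- J -> S -> C
  P7: P <- H <- A -> F <- S -> C
  P8: P <- H <- A -> F -> C
Condition 1 (no descendant of P in the set): holds — descendants of P are {C}; none are in {F, H}.
Condition 2 (every backdoor path blocked by {F, H}):
  P1: open — collider(s) F are conditioned on (or have a conditioned descendant) and no non-collider on the path is in the set.
  P2: blocked at chain node F ∈ conditioning set.
  P3: blocked at chain node F ∈ conditioning set.
  P4: open — no interior node is in the conditioning set.
  P5: blocked at chain node H ∈ conditioning set.
  P6: blocked at chain node H ∈ conditioning set.
  P7: blocked at chain node H ∈ conditioning set.
  P8: blocked at chain node H ∈ conditioning set.
{F, H} does not satisfy the backdoor criterion.

No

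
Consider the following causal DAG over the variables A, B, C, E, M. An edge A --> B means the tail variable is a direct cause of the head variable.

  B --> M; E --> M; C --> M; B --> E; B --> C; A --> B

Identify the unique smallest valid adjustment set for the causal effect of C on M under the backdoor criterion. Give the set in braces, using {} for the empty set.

Variables eligible for adjustment (non-descendants of C, excluding C and M): {A, B, E}.
Backdoor paths from C to M:
  P1: C <- B -> E -> M
  P2: C <- B -> M
The empty set is not sufficient: P1 (C <- B -> E -> M) has no collider blocking it and no conditioned non-collider, so it is open.
Try {B}:
  P1: blocked at fork node B ∈ conditioning set.
  P2: blocked at fork node B ∈ conditioning set.
{B} contains no descendant of C and blocks every backdoor path.
No other singleton works — e.g. {A} leaves P1 open — so {B} is the unique smallest valid adjustment set.

{B}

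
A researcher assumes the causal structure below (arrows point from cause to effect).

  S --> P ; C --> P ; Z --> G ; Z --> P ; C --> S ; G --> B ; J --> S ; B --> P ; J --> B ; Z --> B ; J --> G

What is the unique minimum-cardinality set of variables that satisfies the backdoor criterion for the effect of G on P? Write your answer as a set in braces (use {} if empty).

Variables eligible for adjustment (non-descendants of G, excluding G and P): {C, J, S, Z}.
Backdoor paths from G to P:
  P1: G <- Z -> B <- J -> S <- C -> P
  P2: G <- Z -> B <- J -> S -> P
  P3: G <- Z -> B -> P
  P4: G <- Z -> P
  P5: G <- J -> S <- C -> P
  P6: G <- J -> S -> P
  P7: G <- J -> B <- Z -> P
  P8: G <- J -> B -> P
The empty set is not sufficient: P3 (G <- Z -> B -> P) has no collider blocking it and no conditioned non-collider, so it is open.
Try {J, Z}:
  P1: blocked at fork node Z ∈ conditioning set.
  P2: blocked at fork node Z ∈ conditioning set.
  P3: blocked at fork node Z ∈ conditioning set.
  P4: blocked at fork node Z ∈ conditioning set.
  P5: blocked at fork node J ∈ conditioning set.
  P6: blocked at fork node J ∈ conditioning set.
  P7: blocked at fork node J ∈ conditioning set.
  P8: blocked at fork node J ∈ conditioning set.
{J, Z} contains no descendant of G and blocks every backdoor path.
Every element of {J, Z} is needed (dropping J leaves P6 open; dropping Z leaves P3 open), so no proper subset is valid.
Among all size-2 subsets of the eligible variables, only {J, Z} blocks every backdoor path, so it is the unique smallest valid adjustment set.

{J, Z}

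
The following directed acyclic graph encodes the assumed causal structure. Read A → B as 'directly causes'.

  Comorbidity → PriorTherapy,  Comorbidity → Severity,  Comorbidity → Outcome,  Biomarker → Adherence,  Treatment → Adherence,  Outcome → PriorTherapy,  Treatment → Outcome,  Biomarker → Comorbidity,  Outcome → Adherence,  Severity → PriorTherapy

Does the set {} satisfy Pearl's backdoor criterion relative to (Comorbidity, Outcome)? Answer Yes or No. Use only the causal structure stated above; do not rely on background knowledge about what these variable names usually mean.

Backdoor paths from Comorbidity to Outcome (paths whose first edge points into Comorbidity):
  P1: Comorbidity <- Biomarker -> Adherence <- Treatment -> Outcome
  P2: Comorbidity <- Biomarker -> Adherence <- Outcome
Condition 1 (no descendant of Comorbidity in the set): holds — descendants of Comorbidity are {Adherence, Outcome, PriorTherapy, Severity}; none are in {}.
Condition 2 (every backdoor path blocked by {}):
  P1: blocked at collider Adherence (neither it nor any descendant is in the conditioning set).
  P2: blocked at collider Adherence (neither it nor any descendant is in the conditioning set).
{} satisfies the backdoor criterion.

Yes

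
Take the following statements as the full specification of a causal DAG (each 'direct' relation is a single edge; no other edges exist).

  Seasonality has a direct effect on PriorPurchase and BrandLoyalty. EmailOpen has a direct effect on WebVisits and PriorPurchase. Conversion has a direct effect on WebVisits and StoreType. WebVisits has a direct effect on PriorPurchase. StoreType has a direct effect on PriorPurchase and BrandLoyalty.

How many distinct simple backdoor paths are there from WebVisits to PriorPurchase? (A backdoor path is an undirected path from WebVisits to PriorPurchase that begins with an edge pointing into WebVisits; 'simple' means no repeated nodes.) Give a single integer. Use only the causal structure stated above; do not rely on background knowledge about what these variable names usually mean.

A backdoor path from WebVisits to PriorPurchase is any simple undirected path whose first edge points into WebVisits (i.e. leaves WebVisits via a parent).
Parents of WebVisits: {Conversion, EmailOpen}.
Enumerating:
  P1: WebVisits <- Conversion -> StoreType -> BrandLoyalty <- Seasonality -> PriorPurchase
  P2: WebVisits <- Conversion -> StoreType -> PriorPurchase
  P3: WebVisits <- EmailOpen -> PriorPurchase
That exhausts the simple backdoor paths. Count: 3.

3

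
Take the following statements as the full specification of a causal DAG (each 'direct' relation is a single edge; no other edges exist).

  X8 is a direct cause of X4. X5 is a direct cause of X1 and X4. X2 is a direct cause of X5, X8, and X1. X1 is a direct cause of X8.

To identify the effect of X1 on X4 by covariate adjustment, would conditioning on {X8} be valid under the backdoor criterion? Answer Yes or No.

No

Backdoor paths from X1 to X4 (paths whose first edge points into X1):
  P1: X1 <- X2 -> X5 -> X4
  P2: X1 <- X2 -> X8 -> X4
  P3: X1 <- X5 <- X2 -> X8 -> X4
  P4: X1 <- X5 -> X4
Condition 1 (no descendant of X1 in the set): FAILS — X8 is a descendant of X1.
Condition 2 (every backdoor path blocked by {X8}):
  P1: open — no interior node is in the conditioning set.
  P2: blocked at chain node X8 ∈ conditioning set.
  P3: blocked at chain node X8 ∈ conditioning set.
  P4: open — no interior node is in the conditioning set.
{X8} does not satisfy the backdoor criterion.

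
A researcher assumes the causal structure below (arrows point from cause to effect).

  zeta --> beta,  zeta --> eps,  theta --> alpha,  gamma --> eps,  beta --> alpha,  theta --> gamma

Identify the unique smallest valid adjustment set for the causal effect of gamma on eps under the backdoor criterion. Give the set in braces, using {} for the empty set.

Variables eligible for adjustment (non-descendants of gamma, excluding gamma and eps): {alpha, beta, theta, zeta}.
Backdoor paths from gamma to eps:
  P1: gamma <- theta -> alpha <- beta <- zeta -> eps
Each backdoor path contains an unconditioned collider, so every path is already blocked with the empty conditioning set:
  P1: blocked at collider alpha (neither it nor any descendant is in the conditioning set).
The empty set is therefore the unique smallest valid set.

{}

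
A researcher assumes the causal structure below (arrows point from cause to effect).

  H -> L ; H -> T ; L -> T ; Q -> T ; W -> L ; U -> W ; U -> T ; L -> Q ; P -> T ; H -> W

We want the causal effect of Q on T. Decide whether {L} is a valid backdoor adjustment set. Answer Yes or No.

Backdoor paths from Q to T (paths whose first edge points into Q):
  P1: Q <- L <- H -> W <- U -> T
  P2: Q <- L <- H -> T
  P3: Q <- L <- W <- U -> T
  P4: Q <- L <- W <- H -> T
  P5: Q <- L -> T
Condition 1 (no descendant of Q in the set): holds — descendants of Q are {T}; none are in {L}.
Condition 2 (every backdoor path blocked by {L}):
  P1: blocked at chain node L ∈ conditioning set.
  P2: blocked at chain node L ∈ conditioning set.
  P3: blocked at chain node L ∈ conditioning set.
  P4: blocked at chain node L ∈ conditioning set.
  P5: blocked at fork node L ∈ conditioning set.
{L} satisfies the backdoor criterion.

Yes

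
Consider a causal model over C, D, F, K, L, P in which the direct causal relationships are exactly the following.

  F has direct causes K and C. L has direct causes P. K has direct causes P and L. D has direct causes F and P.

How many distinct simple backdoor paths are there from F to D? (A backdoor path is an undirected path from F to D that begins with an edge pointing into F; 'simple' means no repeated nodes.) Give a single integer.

2

A backdoor path from F to D is any simple undirected path whose first edge points into F (i.e. leaves F via a parent).
Parents of F: {C, K}.
Enumerating:
  P1: F <- K <- P -> D
  P2: F <- K <- L <- P -> D
That exhausts the simple backdoor paths. Count: 2.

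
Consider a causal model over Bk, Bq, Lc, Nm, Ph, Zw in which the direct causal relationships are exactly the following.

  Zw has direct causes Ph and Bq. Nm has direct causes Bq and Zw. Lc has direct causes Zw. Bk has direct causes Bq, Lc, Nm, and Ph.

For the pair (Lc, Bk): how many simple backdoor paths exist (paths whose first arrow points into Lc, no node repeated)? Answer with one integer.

A backdoor path from Lc to Bk is any simple undirected path whose first edge points into Lc (i.e. leaves Lc via a parent).
Parents of Lc: {Zw}.
Enumerating:
  P1: Lc <- Zw <- Bq -> Nm -> Bk
  P2: Lc <- Zw <- Bq -> Bk
  P3: Lc <- Zw <- Ph -> Bk
  P4: Lc <- Zw -> Nm <- Bq -> Bk
  P5: Lc <- Zw -> Nm -> Bk
That exhausts the simple backdoor paths. Count: 5.

5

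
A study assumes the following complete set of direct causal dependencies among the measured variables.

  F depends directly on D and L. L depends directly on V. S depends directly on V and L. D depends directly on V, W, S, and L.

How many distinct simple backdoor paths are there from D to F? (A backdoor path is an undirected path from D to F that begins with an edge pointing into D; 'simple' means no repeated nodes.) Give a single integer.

A backdoor path from D to F is any simple undirected path whose first edge points into D (i.e. leaves D via a parent).
Parents of D: {L, S, V, W}.
Enumerating:
  P1: D <- V -> L -> F
  P2: D <- V -> S <- L -> F
  P3: D <- L -> F
  P4: D <- S <- V -> L -> F
  P5: D <- S <- L -> F
That exhausts the simple backdoor paths. Count: 5.

5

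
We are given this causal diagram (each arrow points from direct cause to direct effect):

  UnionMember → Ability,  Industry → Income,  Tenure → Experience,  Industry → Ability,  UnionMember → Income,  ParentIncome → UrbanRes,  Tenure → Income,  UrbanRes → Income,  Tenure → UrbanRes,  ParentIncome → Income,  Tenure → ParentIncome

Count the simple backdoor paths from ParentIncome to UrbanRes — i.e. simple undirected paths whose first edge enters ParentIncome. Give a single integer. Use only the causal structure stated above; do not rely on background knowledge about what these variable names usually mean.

2

A backdoor path from ParentIncome to UrbanRes is any simple undirected path whose first edge points into ParentIncome (i.e. leaves ParentIncome via a parent).
Parents of ParentIncome: {Tenure}.
Enumerating:
  P1: ParentIncome <- Tenure -> UrbanRes
  P2: ParentIncome <- Tenure -> Income <- UrbanRes
That exhausts the simple backdoor paths. Count: 2.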